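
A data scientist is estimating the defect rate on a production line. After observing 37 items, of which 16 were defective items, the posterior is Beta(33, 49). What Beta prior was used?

Beta(17, 28)

Under Beta–binomial conjugacy the posterior parameters are (α+s, β+f).
Subtract the data counts: 33−16=17, 49−21=28.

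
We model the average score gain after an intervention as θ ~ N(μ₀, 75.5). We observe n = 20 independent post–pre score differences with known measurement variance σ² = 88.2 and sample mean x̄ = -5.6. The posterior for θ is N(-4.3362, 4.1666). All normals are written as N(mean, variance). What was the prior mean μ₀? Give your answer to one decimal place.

μ₀ = 17.3

With known observation variance, the Normal–Normal posterior has precision τ_n = τ₀ + n/σ² and mean μ_n = (τ₀μ₀ + (n/σ²)x̄)/τ_n.
Here τ₀ = 1/75.5 = 0.013245 and τ_data = 20/88.2 = 0.226757, so τ_n = 0.240002.
Rearranging for μ₀: μ₀ = (μ_n·τ_n − τ_data·x̄)/τ₀ = (-4.3362·0.240002 − 0.226757·-5.6) / 0.013245 = 0.229143/0.013245 ≈ 17.3.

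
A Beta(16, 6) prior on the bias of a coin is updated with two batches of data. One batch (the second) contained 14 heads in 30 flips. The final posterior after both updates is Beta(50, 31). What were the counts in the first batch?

20 heads and 9 tails

Sequential conjugate updates are equivalent to a single update on the pooled data, so total successes = posterior α − prior α and total failures = posterior β − prior β.
Total across both batches: 50−16=34 heads, 31−6=25 tails.
Subtract the second batch: 34−14=20 heads and 25−16=9 tails.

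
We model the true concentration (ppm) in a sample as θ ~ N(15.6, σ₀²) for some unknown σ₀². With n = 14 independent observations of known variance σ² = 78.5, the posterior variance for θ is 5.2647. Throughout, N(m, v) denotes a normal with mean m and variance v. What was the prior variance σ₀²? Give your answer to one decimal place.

Posterior precision equals prior precision plus data precision: 1/σ_n² = 1/σ₀² + n/σ².
So 1/σ₀² = 1/5.2647 − 14/78.5 = 0.189944 − 0.178344 = 0.011600.
Hence σ₀² = 1/0.011600 ≈ 86.2.

σ₀² = 86.2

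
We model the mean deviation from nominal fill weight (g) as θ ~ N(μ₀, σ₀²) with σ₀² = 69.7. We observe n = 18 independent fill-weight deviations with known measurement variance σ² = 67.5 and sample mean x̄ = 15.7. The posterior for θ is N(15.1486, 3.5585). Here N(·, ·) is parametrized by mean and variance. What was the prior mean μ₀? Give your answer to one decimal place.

The posterior mean is a precision-weighted average: μ_n = (τ₀μ₀ + τ_data·x̄)/(τ₀+τ_data), with τ₀=1/σ₀² and τ_data=n/σ².
Here τ₀ = 1/69.7 = 0.014347 and τ_data = 18/67.5 = 0.266667, so τ_n = 0.281014.
Rearranging for μ₀: μ₀ = (μ_n·τ_n − τ_data·x̄)/τ₀ = (15.1486·0.281014 − 0.266667·15.7) / 0.014347 = 0.070297/0.014347 ≈ 4.9.

μ₀ = 4.9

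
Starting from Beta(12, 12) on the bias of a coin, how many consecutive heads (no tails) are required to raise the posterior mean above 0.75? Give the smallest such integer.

After k heads and 0 tails the posterior is Beta(12+k, 12), with mean (12+k)/(12+12+k).
Set (12+k)/(24+k) > 0.75 and solve: k > (0.75·24 − 12)/(1 − 0.75) = 24.000.
The smallest integer exceeding 24.000 is 25, and checking k=25: (37)/(49) = 0.7551 > 0.75.

k = 25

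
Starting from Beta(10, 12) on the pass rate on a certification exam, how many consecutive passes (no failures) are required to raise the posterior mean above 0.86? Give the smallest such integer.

After k passes and 0 failures the posterior is Beta(10+k, 12), with mean (10+k)/(10+12+k).
Set (10+k)/(22+k) > 0.86 and solve: k > (0.86·22 − 10)/(1 − 0.86) = 63.714.
The smallest integer exceeding 63.714 is 64, and checking k=64: (74)/(86) = 0.8605 > 0.86.

k = 64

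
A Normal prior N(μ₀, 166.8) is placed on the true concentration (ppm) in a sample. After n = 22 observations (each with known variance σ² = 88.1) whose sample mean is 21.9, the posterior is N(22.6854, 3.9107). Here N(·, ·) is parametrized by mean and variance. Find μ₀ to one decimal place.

μ₀ = 55.4

With known observation variance, the Normal–Normal posterior has precision τ_n = τ₀ + n/σ² and mean μ_n = (τ₀μ₀ + (n/σ²)x̄)/τ_n.
Here τ₀ = 1/166.8 = 0.005995 and τ_data = 22/88.1 = 0.249716, so τ_n = 0.255711.
Rearranging for μ₀: μ₀ = (μ_n·τ_n − τ_data·x̄)/τ₀ = (22.6854·0.255711 − 0.249716·21.9) / 0.005995 = 0.332126/0.005995 ≈ 55.4.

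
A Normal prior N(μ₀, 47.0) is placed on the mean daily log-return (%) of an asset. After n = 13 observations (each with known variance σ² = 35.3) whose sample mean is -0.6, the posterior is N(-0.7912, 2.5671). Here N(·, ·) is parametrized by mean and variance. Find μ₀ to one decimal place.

μ₀ = -4.1

With known observation variance, the Normal–Normal posterior has precision τ_n = τ₀ + n/σ² and mean μ_n = (τ₀μ₀ + (n/σ²)x̄)/τ_n.
Here τ₀ = 1/47.0 = 0.021277 and τ_data = 13/35.3 = 0.368272, so τ_n = 0.389549.
Rearranging for μ₀: μ₀ = (μ_n·τ_n − τ_data·x̄)/τ₀ = (-0.7912·0.389549 − 0.368272·-0.6) / 0.021277 = -0.087248/0.021277 ≈ -4.1.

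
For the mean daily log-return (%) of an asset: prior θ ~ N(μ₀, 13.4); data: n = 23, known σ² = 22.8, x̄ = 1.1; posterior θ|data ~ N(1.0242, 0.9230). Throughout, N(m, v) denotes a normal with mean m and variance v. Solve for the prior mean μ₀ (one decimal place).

With known observation variance, the Normal–Normal posterior has precision τ_n = τ₀ + n/σ² and mean μ_n = (τ₀μ₀ + (n/σ²)x̄)/τ_n.
Here τ₀ = 1/13.4 = 0.074627 and τ_data = 23/22.8 = 1.008772, so τ_n = 1.083399.
Rearranging for μ₀: μ₀ = (μ_n·τ_n − τ_data·x̄)/τ₀ = (1.0242·1.083399 − 1.008772·1.1) / 0.074627 = -0.000032/0.074627 ≈ 0.0.

μ₀ = 0.0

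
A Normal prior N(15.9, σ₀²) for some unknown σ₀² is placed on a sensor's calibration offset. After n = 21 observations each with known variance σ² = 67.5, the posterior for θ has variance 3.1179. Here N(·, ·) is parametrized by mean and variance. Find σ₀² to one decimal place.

σ₀² = 104.0

Posterior precision equals prior precision plus data precision: 1/σ_n² = 1/σ₀² + n/σ².
So 1/σ₀² = 1/3.1179 − 21/67.5 = 0.320729 − 0.311111 = 0.009618.
Hence σ₀² = 1/0.009618 ≈ 104.0.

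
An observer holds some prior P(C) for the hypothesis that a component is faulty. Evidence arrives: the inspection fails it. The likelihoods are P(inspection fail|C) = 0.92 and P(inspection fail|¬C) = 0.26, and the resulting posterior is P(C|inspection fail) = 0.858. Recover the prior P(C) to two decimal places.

In odds form, posterior odds = prior odds × likelihood ratio, so prior odds = posterior odds ÷ LR.
Posterior odds = 0.858/(1−0.858) = 6.0423. LR = 0.92/0.26 = 3.5385.
Prior odds = 6.0423/3.5385 = 1.7076, so P(C) = 1.7076/(1+1.7076) ≈ 0.63.

P(C) = 0.63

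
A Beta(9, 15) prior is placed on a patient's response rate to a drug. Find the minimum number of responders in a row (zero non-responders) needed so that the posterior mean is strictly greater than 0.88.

k = 102

After k responders and 0 non-responders the posterior is Beta(9+k, 15), with mean (9+k)/(9+15+k).
Set (9+k)/(24+k) > 0.88 and solve: k > (0.88·24 − 9)/(1 − 0.88) = 101.000.
The smallest integer exceeding 101.000 is 102.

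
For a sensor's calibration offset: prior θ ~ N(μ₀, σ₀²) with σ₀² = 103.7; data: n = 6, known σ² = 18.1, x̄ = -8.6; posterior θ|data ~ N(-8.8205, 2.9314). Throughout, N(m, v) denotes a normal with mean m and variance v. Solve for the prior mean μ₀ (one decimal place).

μ₀ = -16.4

The posterior mean is a precision-weighted average: μ_n = (τ₀μ₀ + τ_data·x̄)/(τ₀+τ_data), with τ₀=1/σ₀² and τ_data=n/σ².
Here τ₀ = 1/103.7 = 0.009643 and τ_data = 6/18.1 = 0.331492, so τ_n = 0.341135.
Rearranging for μ₀: μ₀ = (μ_n·τ_n − τ_data·x̄)/τ₀ = (-8.8205·0.341135 − 0.331492·-8.6) / 0.009643 = -0.158150/0.009643 ≈ -16.4.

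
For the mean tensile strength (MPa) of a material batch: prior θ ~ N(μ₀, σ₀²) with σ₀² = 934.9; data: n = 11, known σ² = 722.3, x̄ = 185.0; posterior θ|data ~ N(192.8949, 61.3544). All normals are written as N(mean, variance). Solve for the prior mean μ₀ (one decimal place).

With known observation variance, the Normal–Normal posterior has precision τ_n = τ₀ + n/σ² and mean μ_n = (τ₀μ₀ + (n/σ²)x̄)/τ_n.
Here τ₀ = 1/934.9 = 0.001070 and τ_data = 11/722.3 = 0.015229, so τ_n = 0.016299.
Rearranging for μ₀: μ₀ = (μ_n·τ_n − τ_data·x̄)/τ₀ = (192.8949·0.016299 − 0.015229·185.0) / 0.001070 = 0.326629/0.001070 ≈ 305.3.

μ₀ = 305.3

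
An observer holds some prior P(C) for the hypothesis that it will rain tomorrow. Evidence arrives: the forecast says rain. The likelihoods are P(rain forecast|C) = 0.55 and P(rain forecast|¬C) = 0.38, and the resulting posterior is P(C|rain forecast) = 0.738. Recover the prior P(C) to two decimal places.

Bayes' rule in odds form gives O(C|E) = O(C)·[P(E|C)/P(E|¬C)], hence O(C) = O(C|E)/LR.
Posterior odds = 0.738/(1−0.738) = 2.8168. LR = 0.55/0.38 = 1.4474.
Prior odds = 2.8168/1.4474 = 1.9461, so P(C) = 1.9461/(1+1.9461) ≈ 0.66.

P(C) = 0.66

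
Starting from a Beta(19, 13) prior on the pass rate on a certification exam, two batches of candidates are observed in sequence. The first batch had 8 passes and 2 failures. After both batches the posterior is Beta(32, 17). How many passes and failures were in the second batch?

Because Beta–binomial updating is additive in the counts, the combined data contributed (α_post−α_prior, β_post−β_prior) successes and failures.
Total across both batches: 32−19=13 passes, 17−13=4 failures.
Subtract the first batch: 13−8=5 passes and 4−2=2 failures.

5 passes and 2 failures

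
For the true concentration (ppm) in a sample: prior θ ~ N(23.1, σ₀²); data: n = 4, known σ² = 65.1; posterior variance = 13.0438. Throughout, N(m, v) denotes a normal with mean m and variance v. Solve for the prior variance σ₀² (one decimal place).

σ₀² = 65.7

For the Normal–Normal model with known σ², precisions add: τ_n = τ₀ + n/σ².
So 1/σ₀² = 1/13.0438 − 4/65.1 = 0.076665 − 0.061444 = 0.015221.
Hence σ₀² = 1/0.015221 ≈ 65.7.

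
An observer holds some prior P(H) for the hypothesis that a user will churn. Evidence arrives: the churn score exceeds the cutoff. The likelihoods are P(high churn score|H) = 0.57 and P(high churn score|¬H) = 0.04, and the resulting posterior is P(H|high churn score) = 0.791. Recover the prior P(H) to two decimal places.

Bayes' rule in odds form gives O(H|E) = O(H)·[P(E|H)/P(E|¬H)], hence O(H) = O(H|E)/LR.
Posterior odds = 0.791/(1−0.791) = 3.7847. LR = 0.57/0.04 = 14.2500.
Prior odds = 3.7847/14.2500 = 0.2656, so P(H) = 0.2656/(1+0.2656) ≈ 0.21.

P(H) = 0.21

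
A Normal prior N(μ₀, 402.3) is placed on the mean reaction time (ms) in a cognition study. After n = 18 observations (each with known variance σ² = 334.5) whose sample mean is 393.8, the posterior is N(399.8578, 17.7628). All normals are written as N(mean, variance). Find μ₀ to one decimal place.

μ₀ = 531.0

With known observation variance, the Normal–Normal posterior has precision τ_n = τ₀ + n/σ² and mean μ_n = (τ₀μ₀ + (n/σ²)x̄)/τ_n.
Here τ₀ = 1/402.3 = 0.002486 and τ_data = 18/334.5 = 0.053812, so τ_n = 0.056298.
Rearranging for μ₀: μ₀ = (μ_n·τ_n − τ_data·x̄)/τ₀ = (399.8578·0.056298 − 0.053812·393.8) / 0.002486 = 1.320029/0.002486 ≈ 531.0.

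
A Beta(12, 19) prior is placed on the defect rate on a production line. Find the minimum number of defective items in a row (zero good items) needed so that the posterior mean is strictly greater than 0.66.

After k defective items and 0 good items the posterior is Beta(12+k, 19), with mean (12+k)/(12+19+k).
Set (12+k)/(31+k) > 0.66 and solve: k > (0.66·31 − 12)/(1 − 0.66) = 24.882.
The smallest integer exceeding 24.882 is 25.

k = 25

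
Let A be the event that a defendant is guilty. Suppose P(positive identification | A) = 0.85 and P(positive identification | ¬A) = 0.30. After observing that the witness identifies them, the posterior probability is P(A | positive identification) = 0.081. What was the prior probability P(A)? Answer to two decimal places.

P(A) = 0.03

In odds form, posterior odds = prior odds × likelihood ratio, so prior odds = posterior odds ÷ LR.
Posterior odds = 0.081/(1−0.081) = 0.0881. LR = 0.85/0.30 = 2.8333.
Prior odds = 0.0881/2.8333 = 0.0311, so P(A) = 0.0311/(1+0.0311) ≈ 0.03.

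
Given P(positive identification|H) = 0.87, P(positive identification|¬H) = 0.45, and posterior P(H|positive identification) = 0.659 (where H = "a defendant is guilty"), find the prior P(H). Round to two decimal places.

In odds form, posterior odds = prior odds × likelihood ratio, so prior odds = posterior odds ÷ LR.
Posterior odds = 0.659/(1−0.659) = 1.9326. LR = 0.87/0.45 = 1.9333.
Prior odds = 1.9326/1.9333 = 0.9996, so P(H) = 0.9996/(1+0.9996) ≈ 0.50.

P(H) = 0.50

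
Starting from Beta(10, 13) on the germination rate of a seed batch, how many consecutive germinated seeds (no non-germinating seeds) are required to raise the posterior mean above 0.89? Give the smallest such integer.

After k germinated seeds and 0 non-germinating seeds the posterior is Beta(10+k, 13), with mean (10+k)/(10+13+k).
Set (10+k)/(23+k) > 0.89 and solve: k > (0.89·23 − 10)/(1 − 0.89) = 95.182.
The smallest integer exceeding 95.182 is 96.

k = 96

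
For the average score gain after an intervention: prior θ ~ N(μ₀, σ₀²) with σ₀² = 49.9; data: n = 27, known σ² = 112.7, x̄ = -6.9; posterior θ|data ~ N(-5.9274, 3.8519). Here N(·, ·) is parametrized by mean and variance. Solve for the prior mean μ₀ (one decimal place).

With known observation variance, the Normal–Normal posterior has precision τ_n = τ₀ + n/σ² and mean μ_n = (τ₀μ₀ + (n/σ²)x̄)/τ_n.
Here τ₀ = 1/49.9 = 0.020040 and τ_data = 27/112.7 = 0.239574, so τ_n = 0.259614.
Rearranging for μ₀: μ₀ = (μ_n·τ_n − τ_data·x̄)/τ₀ = (-5.9274·0.259614 − 0.239574·-6.9) / 0.020040 = 0.114225/0.020040 ≈ 5.7.

μ₀ = 5.7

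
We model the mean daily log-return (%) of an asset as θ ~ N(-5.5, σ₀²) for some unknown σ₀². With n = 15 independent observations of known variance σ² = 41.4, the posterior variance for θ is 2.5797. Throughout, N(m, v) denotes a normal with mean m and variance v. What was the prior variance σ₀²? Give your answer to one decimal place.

σ₀² = 39.5

For the Normal–Normal model with known σ², precisions add: τ_n = τ₀ + n/σ².
So 1/σ₀² = 1/2.5797 − 15/41.4 = 0.387642 − 0.362319 = 0.025323.
Hence σ₀² = 1/0.025323 ≈ 39.5.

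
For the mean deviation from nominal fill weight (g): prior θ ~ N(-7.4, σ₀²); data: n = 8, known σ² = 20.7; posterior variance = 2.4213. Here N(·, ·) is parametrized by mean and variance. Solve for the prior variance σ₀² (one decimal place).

For the Normal–Normal model with known σ², precisions add: τ_n = τ₀ + n/σ².
So 1/σ₀² = 1/2.4213 − 8/20.7 = 0.413001 − 0.386473 = 0.026528.
Hence σ₀² = 1/0.026528 ≈ 37.7.

σ₀² = 37.7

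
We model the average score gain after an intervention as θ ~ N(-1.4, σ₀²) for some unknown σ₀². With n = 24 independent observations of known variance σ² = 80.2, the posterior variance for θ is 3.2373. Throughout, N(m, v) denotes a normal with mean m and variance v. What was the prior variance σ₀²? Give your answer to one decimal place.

For the Normal–Normal model with known σ², precisions add: τ_n = τ₀ + n/σ².
So 1/σ₀² = 1/3.2373 − 24/80.2 = 0.308899 − 0.299252 = 0.009647.
Hence σ₀² = 1/0.009647 ≈ 103.7.

σ₀² = 103.7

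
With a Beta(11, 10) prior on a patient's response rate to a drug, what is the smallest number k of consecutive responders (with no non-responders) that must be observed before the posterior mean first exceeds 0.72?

After k responders and 0 non-responders the posterior is Beta(11+k, 10), with mean (11+k)/(11+10+k).
Set (11+k)/(21+k) > 0.72 and solve: k > (0.72·21 − 11)/(1 − 0.72) = 14.714.
The smallest integer exceeding 14.714 is 15.

k = 15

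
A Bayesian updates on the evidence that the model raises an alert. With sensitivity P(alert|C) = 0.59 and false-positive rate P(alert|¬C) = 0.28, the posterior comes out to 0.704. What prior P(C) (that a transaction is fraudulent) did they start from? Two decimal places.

P(C) = 0.53

In odds form, posterior odds = prior odds × likelihood ratio, so prior odds = posterior odds ÷ LR.
Posterior odds = 0.704/(1−0.704) = 2.3784. LR = 0.59/0.28 = 2.1071.
Prior odds = 2.3784/2.1071 = 1.1288, so P(C) = 1.1288/(1+1.1288) ≈ 0.53.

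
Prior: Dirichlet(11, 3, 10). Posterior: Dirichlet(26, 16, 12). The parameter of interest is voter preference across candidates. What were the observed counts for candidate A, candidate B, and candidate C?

For a Dirichlet(α) prior with multinomial counts c, the posterior is Dirichlet(α + c) componentwise.
Counts are posterior − prior componentwise: 26−11=15, 16−3=13, 12−10=2.

counts (15, 13, 2)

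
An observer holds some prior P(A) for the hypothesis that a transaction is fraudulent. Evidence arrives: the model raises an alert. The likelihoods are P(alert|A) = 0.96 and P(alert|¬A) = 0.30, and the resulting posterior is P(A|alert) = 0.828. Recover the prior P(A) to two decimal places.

P(A) = 0.60

In odds form, posterior odds = prior odds × likelihood ratio, so prior odds = posterior odds ÷ LR.
Posterior odds = 0.828/(1−0.828) = 4.8140. LR = 0.96/0.30 = 3.2000.
Prior odds = 4.8140/3.2000 = 1.5044, so P(A) = 1.5044/(1+1.5044) ≈ 0.60.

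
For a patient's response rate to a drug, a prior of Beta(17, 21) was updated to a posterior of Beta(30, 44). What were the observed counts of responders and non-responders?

Under Beta–binomial conjugacy the posterior parameters are (α+s, β+f).
Match parameters: s=30−17=13, f=44−21=23.

13 responders and 23 non-responders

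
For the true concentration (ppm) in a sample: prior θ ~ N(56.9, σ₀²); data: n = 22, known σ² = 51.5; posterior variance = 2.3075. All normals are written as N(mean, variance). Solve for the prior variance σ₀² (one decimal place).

σ₀² = 161.7

For the Normal–Normal model with known σ², precisions add: τ_n = τ₀ + n/σ².
So 1/σ₀² = 1/2.3075 − 22/51.5 = 0.433369 − 0.427184 = 0.006185.
Hence σ₀² = 1/0.006185 ≈ 161.7.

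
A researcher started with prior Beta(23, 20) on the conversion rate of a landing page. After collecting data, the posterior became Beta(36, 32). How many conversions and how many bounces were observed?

Under Beta–binomial conjugacy the posterior parameters are (a+s, b+f).
Match parameters: s=36−23=13, f=32−20=12.

13 conversions and 12 bounces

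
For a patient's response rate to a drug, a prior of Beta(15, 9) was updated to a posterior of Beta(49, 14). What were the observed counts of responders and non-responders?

34 responders and 5 non-responders

Under Beta–binomial conjugacy the posterior parameters are (α+s, β+f).
So s = 49 − 15 = 34 and f = 14 − 9 = 5.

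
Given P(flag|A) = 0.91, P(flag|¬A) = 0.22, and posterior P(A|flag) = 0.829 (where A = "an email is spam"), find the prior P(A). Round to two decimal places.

P(A) = 0.54

Bayes' rule in odds form gives O(A|E) = O(A)·[P(E|A)/P(E|¬A)], hence O(A) = O(A|E)/LR.
Posterior odds = 0.829/(1−0.829) = 4.8480. LR = 0.91/0.22 = 4.1364.
Prior odds = 4.8480/4.1364 = 1.1720, so P(A) = 1.1720/(1+1.1720) ≈ 0.54.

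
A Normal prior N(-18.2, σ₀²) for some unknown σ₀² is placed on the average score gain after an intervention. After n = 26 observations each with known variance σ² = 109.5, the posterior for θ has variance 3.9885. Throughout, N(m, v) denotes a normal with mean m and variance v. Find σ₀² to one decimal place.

Posterior precision equals prior precision plus data precision: 1/σ_n² = 1/σ₀² + n/σ².
So 1/σ₀² = 1/3.9885 − 26/109.5 = 0.250721 − 0.237443 = 0.013278.
Hence σ₀² = 1/0.013278 ≈ 75.3.

σ₀² = 75.3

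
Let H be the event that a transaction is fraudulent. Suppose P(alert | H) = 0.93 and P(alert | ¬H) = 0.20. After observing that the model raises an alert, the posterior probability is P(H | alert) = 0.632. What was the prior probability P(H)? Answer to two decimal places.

Bayes' rule in odds form gives O(H|E) = O(H)·[P(E|H)/P(E|¬H)], hence O(H) = O(H|E)/LR.
Posterior odds = 0.632/(1−0.632) = 1.7174. LR = 0.93/0.20 = 4.6500.
Prior odds = 1.7174/4.6500 = 0.3693, so P(H) = 0.3693/(1+0.3693) ≈ 0.27.

P(H) = 0.27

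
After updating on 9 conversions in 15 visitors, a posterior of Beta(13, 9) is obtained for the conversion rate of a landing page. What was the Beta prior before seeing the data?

A Beta(a, b) prior with s successes and f failures in binomial data gives a Beta(a+s, b+f) posterior.
So a = 13 − 9 = 4 and b = 9 − 6 = 3.

Beta(4, 3)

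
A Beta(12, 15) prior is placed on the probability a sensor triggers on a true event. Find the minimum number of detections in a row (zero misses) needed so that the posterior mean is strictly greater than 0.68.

k = 20

After k detections and 0 misses the posterior is Beta(12+k, 15), with mean (12+k)/(12+15+k).
Set (12+k)/(27+k) > 0.68 and solve: k > (0.68·27 − 12)/(1 − 0.68) = 19.875.
The smallest integer exceeding 19.875 is 20, and checking k=20: (32)/(47) = 0.6809 > 0.68.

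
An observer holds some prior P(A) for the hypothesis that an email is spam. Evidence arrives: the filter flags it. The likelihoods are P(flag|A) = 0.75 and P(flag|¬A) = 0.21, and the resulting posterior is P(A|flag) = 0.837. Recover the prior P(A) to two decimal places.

Bayes' rule in odds form gives O(A|E) = O(A)·[P(E|A)/P(E|¬A)], hence O(A) = O(A|E)/LR.
Posterior odds = 0.837/(1−0.837) = 5.1350. LR = 0.75/0.21 = 3.5714.
Prior odds = 5.1350/3.5714 = 1.4378, so P(A) = 1.4378/(1+1.4378) ≈ 0.59.

P(A) = 0.59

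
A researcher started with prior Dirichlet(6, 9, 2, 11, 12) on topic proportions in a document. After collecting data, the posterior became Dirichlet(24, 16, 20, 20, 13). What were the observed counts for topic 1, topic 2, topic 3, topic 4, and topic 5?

For a Dirichlet(α) prior with multinomial counts c, the posterior is Dirichlet(α + c) componentwise.
Counts are posterior − prior componentwise: 24−6=18, 16−9=7, 20−2=18, 20−11=9, 13−12=1.

counts (18, 7, 18, 9, 1)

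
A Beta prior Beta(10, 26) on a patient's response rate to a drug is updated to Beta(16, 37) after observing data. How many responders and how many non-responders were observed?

Under Beta–binomial conjugacy the posterior parameters are (α+s, β+f).
So s = 16 − 10 = 6 and f = 37 − 26 = 11.

6 responders and 11 non-responders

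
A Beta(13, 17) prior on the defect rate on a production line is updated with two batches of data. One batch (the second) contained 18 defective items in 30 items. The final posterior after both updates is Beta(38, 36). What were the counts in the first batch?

Sequential conjugate updates are equivalent to a single update on the pooled data, so total successes = posterior α − prior α and total failures = posterior β − prior β.
Total across both batches: 38−13=25 defective items, 36−17=19 good items.
Subtract the second batch: 25−18=7 defective items and 19−12=7 good items.

7 defective items and 7 good items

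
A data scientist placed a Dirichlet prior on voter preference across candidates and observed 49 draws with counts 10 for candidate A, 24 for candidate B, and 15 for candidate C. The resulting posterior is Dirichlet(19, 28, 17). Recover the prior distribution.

Dirichlet(9, 4, 2)

For a Dirichlet(α) prior with multinomial counts c, the posterior is Dirichlet(α + c) componentwise.
Subtract each count from the matching posterior parameter: 19−10=9, 28−24=4, 17−15=2.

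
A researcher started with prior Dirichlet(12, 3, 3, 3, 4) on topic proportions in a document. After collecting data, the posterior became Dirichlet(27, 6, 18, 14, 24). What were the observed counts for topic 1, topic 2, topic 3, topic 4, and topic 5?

counts (15, 3, 15, 11, 20)

For a Dirichlet(α) prior with multinomial counts c, the posterior is Dirichlet(α + c) componentwise.
Counts are posterior − prior componentwise: 27−12=15, 6−3=3, 18−3=15, 14−3=11, 24−4=20.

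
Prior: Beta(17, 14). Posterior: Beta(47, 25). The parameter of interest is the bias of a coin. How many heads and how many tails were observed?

A Beta(a, b) prior with s successes and f failures in binomial data gives a Beta(a+s, b+f) posterior.
Match parameters: s=47−17=30, f=25−14=11.

30 heads and 11 tails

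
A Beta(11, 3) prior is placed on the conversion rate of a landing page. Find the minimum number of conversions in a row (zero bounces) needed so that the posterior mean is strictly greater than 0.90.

After k conversions and 0 bounces the posterior is Beta(11+k, 3), with mean (11+k)/(11+3+k).
Set (11+k)/(14+k) > 0.90 and solve: k > (0.90·14 − 11)/(1 − 0.90) = 16.000.
The smallest integer exceeding 16.000 is 17.

k = 17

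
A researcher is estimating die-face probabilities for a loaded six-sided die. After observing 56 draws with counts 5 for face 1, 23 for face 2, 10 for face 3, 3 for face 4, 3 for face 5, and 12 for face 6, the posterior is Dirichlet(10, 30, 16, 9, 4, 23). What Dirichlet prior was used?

Dirichlet(5, 7, 6, 6, 1, 11)

For a Dirichlet(α) prior with multinomial counts c, the posterior is Dirichlet(α + c) componentwise.
Subtract each count from the matching posterior parameter: 10−5=5, 30−23=7, 16−10=6, 9−3=6, 4−3=1, 23−12=11.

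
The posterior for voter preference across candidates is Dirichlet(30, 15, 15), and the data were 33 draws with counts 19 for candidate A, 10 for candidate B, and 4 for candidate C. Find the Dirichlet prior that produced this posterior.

For a Dirichlet(α) prior with multinomial counts c, the posterior is Dirichlet(α + c) componentwise.
Subtract each count from the matching posterior parameter: 30−19=11, 15−10=5, 15−4=11.

Dirichlet(11, 5, 11)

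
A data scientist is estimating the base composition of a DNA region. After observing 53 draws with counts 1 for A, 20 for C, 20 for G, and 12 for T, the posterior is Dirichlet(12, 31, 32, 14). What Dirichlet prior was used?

For a Dirichlet(α) prior with multinomial counts c, the posterior is Dirichlet(α + c) componentwise.
Subtract each count from the matching posterior parameter: 12−1=11, 31−20=11, 32−20=12, 14−12=2.

Dirichlet(11, 11, 12, 2)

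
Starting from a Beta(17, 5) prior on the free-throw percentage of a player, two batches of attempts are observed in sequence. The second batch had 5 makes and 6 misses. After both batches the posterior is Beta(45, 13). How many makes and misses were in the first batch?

23 makes and 2 misses

Because Beta–binomial updating is additive in the counts, the combined data contributed (α_post−α_prior, β_post−β_prior) successes and failures.
Total across both batches: 45−17=28 makes, 13−5=8 misses.
Subtract the second batch: 28−5=23 makes and 8−6=2 misses.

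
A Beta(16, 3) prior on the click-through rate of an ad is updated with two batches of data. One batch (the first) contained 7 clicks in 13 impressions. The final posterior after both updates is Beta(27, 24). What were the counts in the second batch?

Because Beta–binomial updating is additive in the counts, the combined data contributed (α_post−α_prior, β_post−β_prior) successes and failures.
Total across both batches: 27−16=11 clicks, 24−3=21 non-clicks.
Subtract the first batch: 11−7=4 clicks and 21−6=15 non-clicks.

4 clicks and 15 non-clicks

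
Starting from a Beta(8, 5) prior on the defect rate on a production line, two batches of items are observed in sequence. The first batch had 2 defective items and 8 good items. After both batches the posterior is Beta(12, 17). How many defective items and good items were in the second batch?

Because Beta–binomial updating is additive in the counts, the combined data contributed (α_post−α_prior, β_post−β_prior) successes and failures.
Total across both batches: 12−8=4 defective items, 17−5=12 good items.
Subtract the first batch: 4−2=2 defective items and 12−8=4 good items.

2 defective items and 4 good items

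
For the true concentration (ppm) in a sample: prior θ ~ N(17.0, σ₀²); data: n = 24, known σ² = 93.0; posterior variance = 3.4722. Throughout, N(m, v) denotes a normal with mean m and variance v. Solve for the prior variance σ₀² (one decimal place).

Posterior precision equals prior precision plus data precision: 1/σ_n² = 1/σ₀² + n/σ².
So 1/σ₀² = 1/3.4722 − 24/93.0 = 0.288002 − 0.258065 = 0.029937.
Hence σ₀² = 1/0.029937 ≈ 33.4.

σ₀² = 33.4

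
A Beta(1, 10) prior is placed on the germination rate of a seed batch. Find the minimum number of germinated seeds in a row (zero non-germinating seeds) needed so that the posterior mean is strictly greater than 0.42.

After k germinated seeds and 0 non-germinating seeds the posterior is Beta(1+k, 10), with mean (1+k)/(1+10+k).
Set (1+k)/(11+k) > 0.42 and solve: k > (0.42·11 − 1)/(1 − 0.42) = 6.241.
The smallest integer exceeding 6.241 is 7, and checking k=7: (8)/(18) = 0.4444 > 0.42.

k = 7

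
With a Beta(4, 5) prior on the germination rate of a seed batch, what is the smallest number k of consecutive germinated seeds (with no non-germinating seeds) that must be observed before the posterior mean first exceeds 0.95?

After k germinated seeds and 0 non-germinating seeds the posterior is Beta(4+k, 5), with mean (4+k)/(4+5+k).
Set (4+k)/(9+k) > 0.95 and solve: k > (0.95·9 − 4)/(1 − 0.95) = 91.000.
The smallest integer exceeding 91.000 is 92.

k = 92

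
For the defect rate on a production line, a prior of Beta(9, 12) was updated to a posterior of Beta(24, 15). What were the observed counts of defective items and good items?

15 defective items and 3 good items

Under Beta–binomial conjugacy the posterior parameters are (a+s, b+f).
So s = 24 − 9 = 15 and f = 15 − 12 = 3.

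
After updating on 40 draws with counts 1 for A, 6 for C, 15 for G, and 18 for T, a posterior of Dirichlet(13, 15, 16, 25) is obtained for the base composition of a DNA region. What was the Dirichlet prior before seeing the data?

For a Dirichlet(α) prior with multinomial counts c, the posterior is Dirichlet(α + c) componentwise.
Subtract each count from the matching posterior parameter: 13−1=12, 15−6=9, 16−15=1, 25−18=7.

Dirichlet(12, 9, 1, 7)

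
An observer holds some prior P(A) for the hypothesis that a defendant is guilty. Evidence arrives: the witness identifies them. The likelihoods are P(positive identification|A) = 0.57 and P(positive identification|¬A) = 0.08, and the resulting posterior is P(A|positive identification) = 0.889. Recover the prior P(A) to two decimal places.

In odds form, posterior odds = prior odds × likelihood ratio, so prior odds = posterior odds ÷ LR.
Posterior odds = 0.889/(1−0.889) = 8.0090. LR = 0.57/0.08 = 7.1250.
Prior odds = 8.0090/7.1250 = 1.1241, so P(A) = 1.1241/(1+1.1241) ≈ 0.53.

P(A) = 0.53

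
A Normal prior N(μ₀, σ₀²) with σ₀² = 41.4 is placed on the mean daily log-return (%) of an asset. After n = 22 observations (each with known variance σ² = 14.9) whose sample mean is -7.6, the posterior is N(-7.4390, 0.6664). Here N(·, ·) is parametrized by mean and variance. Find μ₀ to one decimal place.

The posterior mean is a precision-weighted average: μ_n = (τ₀μ₀ + τ_data·x̄)/(τ₀+τ_data), with τ₀=1/σ₀² and τ_data=n/σ².
Here τ₀ = 1/41.4 = 0.024155 and τ_data = 22/14.9 = 1.476510, so τ_n = 1.500665.
Rearranging for μ₀: μ₀ = (μ_n·τ_n − τ_data·x̄)/τ₀ = (-7.4390·1.500665 − 1.476510·-7.6) / 0.024155 = 0.058029/0.024155 ≈ 2.4.

μ₀ = 2.4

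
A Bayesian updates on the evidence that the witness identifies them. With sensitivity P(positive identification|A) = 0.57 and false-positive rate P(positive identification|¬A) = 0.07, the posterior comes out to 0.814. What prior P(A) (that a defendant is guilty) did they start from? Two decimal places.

P(A) = 0.35

Bayes' rule in odds form gives O(A|E) = O(A)·[P(E|A)/P(E|¬A)], hence O(A) = O(A|E)/LR.
Posterior odds = 0.814/(1−0.814) = 4.3763. LR = 0.57/0.07 = 8.1429.
Prior odds = 4.3763/8.1429 = 0.5374, so P(A) = 0.5374/(1+0.5374) ≈ 0.35.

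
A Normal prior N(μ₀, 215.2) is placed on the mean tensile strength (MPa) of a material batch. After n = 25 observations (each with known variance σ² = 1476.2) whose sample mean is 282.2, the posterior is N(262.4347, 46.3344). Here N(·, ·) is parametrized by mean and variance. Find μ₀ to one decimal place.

μ₀ = 190.4

The posterior mean is a precision-weighted average: μ_n = (τ₀μ₀ + τ_data·x̄)/(τ₀+τ_data), with τ₀=1/σ₀² and τ_data=n/σ².
Here τ₀ = 1/215.2 = 0.004647 and τ_data = 25/1476.2 = 0.016935, so τ_n = 0.021582.
Rearranging for μ₀: μ₀ = (μ_n·τ_n − τ_data·x̄)/τ₀ = (262.4347·0.021582 − 0.016935·282.2) / 0.004647 = 0.884809/0.004647 ≈ 190.4.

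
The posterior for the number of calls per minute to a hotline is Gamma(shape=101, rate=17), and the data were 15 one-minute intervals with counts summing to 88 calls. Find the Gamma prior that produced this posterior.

Gamma(shape=13, rate=2)

Gamma–Poisson conjugacy: posterior shape = α + Σxᵢ, posterior rate = β + n.
So α = 101 − 88 = 13 and β = 17 − 15 = 2.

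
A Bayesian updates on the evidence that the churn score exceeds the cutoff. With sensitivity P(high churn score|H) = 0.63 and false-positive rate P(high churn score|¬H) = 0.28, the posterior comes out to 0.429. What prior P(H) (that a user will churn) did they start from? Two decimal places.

P(H) = 0.25

Bayes' rule in odds form gives O(H|E) = O(H)·[P(E|H)/P(E|¬H)], hence O(H) = O(H|E)/LR.
Posterior odds = 0.429/(1−0.429) = 0.7513. LR = 0.63/0.28 = 2.2500.
Prior odds = 0.7513/2.2500 = 0.3339, so P(H) = 0.3339/(1+0.3339) ≈ 0.25.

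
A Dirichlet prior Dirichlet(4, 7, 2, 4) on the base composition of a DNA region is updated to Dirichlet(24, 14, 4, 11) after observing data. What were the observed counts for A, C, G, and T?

For a Dirichlet(α) prior with multinomial counts c, the posterior is Dirichlet(α + c) componentwise.
Counts are posterior − prior componentwise: 24−4=20, 14−7=7, 4−2=2, 11−4=7.

counts (20, 7, 2, 7)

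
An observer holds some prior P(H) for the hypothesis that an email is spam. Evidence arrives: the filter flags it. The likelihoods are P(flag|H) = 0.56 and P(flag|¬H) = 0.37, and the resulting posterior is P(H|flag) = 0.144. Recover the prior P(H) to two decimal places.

Bayes' rule in odds form gives O(H|E) = O(H)·[P(E|H)/P(E|¬H)], hence O(H) = O(H|E)/LR.
Posterior odds = 0.144/(1−0.144) = 0.1682. LR = 0.56/0.37 = 1.5135.
Prior odds = 0.1682/1.5135 = 0.1111, so P(H) = 0.1111/(1+0.1111) ≈ 0.10.

P(H) = 0.10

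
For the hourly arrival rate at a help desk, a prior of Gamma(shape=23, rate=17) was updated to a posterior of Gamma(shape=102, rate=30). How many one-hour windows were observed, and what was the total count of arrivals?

n = 13 one-hour windows with total 79 arrivals

A Gamma(α, β) prior (rate parametrization) on a Poisson rate with n observations summing to S gives posterior Gamma(α+S, β+n).
Matching: Σxᵢ = 102 − 23 = 79 and n = 30 − 17 = 13.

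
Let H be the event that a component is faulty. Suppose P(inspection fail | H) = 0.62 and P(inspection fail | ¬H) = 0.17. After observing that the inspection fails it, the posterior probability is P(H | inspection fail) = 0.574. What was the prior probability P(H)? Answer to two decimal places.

Bayes' rule in odds form gives O(H|E) = O(H)·[P(E|H)/P(E|¬H)], hence O(H) = O(H|E)/LR.
Posterior odds = 0.574/(1−0.574) = 1.3474. LR = 0.62/0.17 = 3.6471.
Prior odds = 1.3474/3.6471 = 0.3694, so P(H) = 0.3694/(1+0.3694) ≈ 0.27.

P(H) = 0.27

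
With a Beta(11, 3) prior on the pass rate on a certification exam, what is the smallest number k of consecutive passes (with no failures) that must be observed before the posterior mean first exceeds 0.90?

k = 17

After k passes and 0 failures the posterior is Beta(11+k, 3), with mean (11+k)/(11+3+k).
Set (11+k)/(14+k) > 0.90 and solve: k > (0.90·14 − 11)/(1 − 0.90) = 16.000.
The smallest integer exceeding 16.000 is 17, and checking k=17: (28)/(31) = 0.9032 > 0.90.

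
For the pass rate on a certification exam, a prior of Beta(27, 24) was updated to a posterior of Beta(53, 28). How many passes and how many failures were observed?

Beta is conjugate to the binomial likelihood: posterior = Beta(a+s, b+f).
Match parameters: s=53−27=26, f=28−24=4.

26 passes and 4 failures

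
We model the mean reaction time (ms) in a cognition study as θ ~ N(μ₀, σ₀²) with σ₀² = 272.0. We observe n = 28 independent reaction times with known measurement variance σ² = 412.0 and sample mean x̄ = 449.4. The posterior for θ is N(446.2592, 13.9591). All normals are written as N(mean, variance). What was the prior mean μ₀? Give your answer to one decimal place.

μ₀ = 388.2

With known observation variance, the Normal–Normal posterior has precision τ_n = τ₀ + n/σ² and mean μ_n = (τ₀μ₀ + (n/σ²)x̄)/τ_n.
Here τ₀ = 1/272.0 = 0.003676 and τ_data = 28/412.0 = 0.067961, so τ_n = 0.071637.
Rearranging for μ₀: μ₀ = (μ_n·τ_n − τ_data·x̄)/τ₀ = (446.2592·0.071637 − 0.067961·449.4) / 0.003676 = 1.426997/0.003676 ≈ 388.2.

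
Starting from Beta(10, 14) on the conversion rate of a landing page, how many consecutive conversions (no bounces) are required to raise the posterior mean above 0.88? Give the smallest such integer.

k = 93

After k conversions and 0 bounces the posterior is Beta(10+k, 14), with mean (10+k)/(10+14+k).
Set (10+k)/(24+k) > 0.88 and solve: k > (0.88·24 − 10)/(1 − 0.88) = 92.667.
The smallest integer exceeding 92.667 is 93.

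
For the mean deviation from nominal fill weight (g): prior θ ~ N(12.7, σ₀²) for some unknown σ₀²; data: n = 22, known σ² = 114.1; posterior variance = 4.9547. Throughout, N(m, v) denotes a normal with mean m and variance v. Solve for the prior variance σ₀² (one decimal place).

For the Normal–Normal model with known σ², precisions add: τ_n = τ₀ + n/σ².
So 1/σ₀² = 1/4.9547 − 22/114.1 = 0.201829 − 0.192813 = 0.009016.
Hence σ₀² = 1/0.009016 ≈ 110.9.

σ₀² = 110.9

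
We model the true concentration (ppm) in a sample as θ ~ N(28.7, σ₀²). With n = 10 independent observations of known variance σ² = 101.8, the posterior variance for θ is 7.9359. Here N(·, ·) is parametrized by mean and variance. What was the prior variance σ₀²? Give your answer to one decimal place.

σ₀² = 36.0

Posterior precision equals prior precision plus data precision: 1/σ_n² = 1/σ₀² + n/σ².
So 1/σ₀² = 1/7.9359 − 10/101.8 = 0.126010 − 0.098232 = 0.027778.
Hence σ₀² = 1/0.027778 ≈ 36.0.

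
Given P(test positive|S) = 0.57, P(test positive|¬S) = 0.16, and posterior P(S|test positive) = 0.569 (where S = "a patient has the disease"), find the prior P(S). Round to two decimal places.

In odds form, posterior odds = prior odds × likelihood ratio, so prior odds = posterior odds ÷ LR.
Posterior odds = 0.569/(1−0.569) = 1.3202. LR = 0.57/0.16 = 3.5625.
Prior odds = 1.3202/3.5625 = 0.3706, so P(S) = 0.3706/(1+0.3706) ≈ 0.27.

P(S) = 0.27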